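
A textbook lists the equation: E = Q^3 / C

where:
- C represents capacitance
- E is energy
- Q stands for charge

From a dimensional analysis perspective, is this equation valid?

No

C (capacitance) has dimensions [I^2 L^-2 M^-1 T^4].
E (energy) has dimensions [L^2 M T^-2].
Q (charge) has dimensions [I T].

Left side: [L^2 M T^-2]
Right side: [I L^2 M T^-1]

The two sides have different dimensions, so the equation is NOT dimensionally consistent.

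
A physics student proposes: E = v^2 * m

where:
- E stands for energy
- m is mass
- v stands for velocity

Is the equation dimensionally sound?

Yes

E (energy) has dimensions [L^2 M T^-2].
m (mass) has dimensions [M].
v (velocity) has dimensions [L T^-1].

Left side: [L^2 M T^-2]
Right side: [L^2 M T^-2]

Both sides have the same dimensions, so the equation is dimensionally consistent.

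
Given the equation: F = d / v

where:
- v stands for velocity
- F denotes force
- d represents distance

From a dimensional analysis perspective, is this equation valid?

No

v (velocity) has dimensions [L T^-1].
F (force) has dimensions [L M T^-2].
d (distance) has dimensions [L].

Left side: [L M T^-2]
Right side: [T]

The two sides have different dimensions, so the equation is NOT dimensionally consistent.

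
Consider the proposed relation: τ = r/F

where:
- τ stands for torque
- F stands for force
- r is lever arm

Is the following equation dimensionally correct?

No

τ (torque) has dimensions [L^2 M T^-2].
F (force) has dimensions [L M T^-2].
r (lever arm) has dimensions [L].

Left side: [L^2 M T^-2]
Right side: [M^-1 T^2]

The two sides have different dimensions, so the equation is NOT dimensionally consistent.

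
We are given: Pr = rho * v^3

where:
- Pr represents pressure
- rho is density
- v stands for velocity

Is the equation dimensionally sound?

No

Pr (pressure) has dimensions [L^-1 M T^-2].
rho (density) has dimensions [L^-3 M].
v (velocity) has dimensions [L T^-1].

Left side: [L^-1 M T^-2]
Right side: [M T^-3]

The two sides have different dimensions, so the equation is NOT dimensionally consistent.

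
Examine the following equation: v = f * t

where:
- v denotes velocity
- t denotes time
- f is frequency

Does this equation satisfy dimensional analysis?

No

v (velocity) has dimensions [L T^-1].
t (time) has dimensions [T].
f (frequency) has dimensions [T^-1].

Left side: [L T^-1]
Right side: [dimensionless]

The two sides have different dimensions, so the equation is NOT dimensionally consistent.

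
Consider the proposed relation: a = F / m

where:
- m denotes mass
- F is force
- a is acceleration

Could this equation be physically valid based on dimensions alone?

Yes

m (mass) has dimensions [M].
F (force) has dimensions [L M T^-2].
a (acceleration) has dimensions [L T^-2].

Left side: [L T^-2]
Right side: [L T^-2]

Both sides have the same dimensions, so the equation is dimensionally consistent.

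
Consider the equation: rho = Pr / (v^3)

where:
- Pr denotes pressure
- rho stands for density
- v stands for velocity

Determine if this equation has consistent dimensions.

No

Pr (pressure) has dimensions [L^-1 M T^-2].
rho (density) has dimensions [L^-3 M].
v (velocity) has dimensions [L T^-1].

Left side: [L^-3 M]
Right side: [L^-4 M T]

The two sides have different dimensions, so the equation is NOT dimensionally consistent.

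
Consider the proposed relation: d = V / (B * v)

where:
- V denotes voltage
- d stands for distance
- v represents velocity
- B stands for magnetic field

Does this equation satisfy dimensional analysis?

Yes

V (voltage) has dimensions [I^-1 L^2 M T^-3].
d (distance) has dimensions [L].
v (velocity) has dimensions [L T^-1].
B (magnetic field) has dimensions [I^-1 M T^-2].

Left side: [L]
Right side: [L]

Both sides have the same dimensions, so the equation is dimensionally consistent.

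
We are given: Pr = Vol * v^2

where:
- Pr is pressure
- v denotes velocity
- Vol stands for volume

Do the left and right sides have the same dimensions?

No

Pr (pressure) has dimensions [L^-1 M T^-2].
v (velocity) has dimensions [L T^-1].
Vol (volume) has dimensions [L^3].

Left side: [L^-1 M T^-2]
Right side: [L^5 T^-2]

The two sides have different dimensions, so the equation is NOT dimensionally consistent.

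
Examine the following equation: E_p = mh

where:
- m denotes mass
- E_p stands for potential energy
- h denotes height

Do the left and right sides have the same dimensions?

No

m (mass) has dimensions [M].
E_p (potential energy) has dimensions [L^2 M T^-2].
h (height) has dimensions [L].

Left side: [L^2 M T^-2]
Right side: [L M]

The two sides have different dimensions, so the equation is NOT dimensionally consistent.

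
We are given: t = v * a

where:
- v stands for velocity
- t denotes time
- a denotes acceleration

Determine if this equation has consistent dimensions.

No

v (velocity) has dimensions [L T^-1].
t (time) has dimensions [T].
a (acceleration) has dimensions [L T^-2].

Left side: [T]
Right side: [L^2 T^-3]

The two sides have different dimensions, so the equation is NOT dimensionally consistent.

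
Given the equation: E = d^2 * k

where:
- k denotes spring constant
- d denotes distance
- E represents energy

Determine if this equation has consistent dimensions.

Yes

k (spring constant) has dimensions [M T^-2].
d (distance) has dimensions [L].
E (energy) has dimensions [L^2 M T^-2].

Left side: [L^2 M T^-2]
Right side: [L^2 M T^-2]

Both sides have the same dimensions, so the equation is dimensionally consistent.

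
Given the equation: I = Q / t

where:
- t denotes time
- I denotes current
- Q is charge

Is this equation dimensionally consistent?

Yes

t (time) has dimensions [T].
I (current) has dimensions [I].
Q (charge) has dimensions [I T].

Left side: [I]
Right side: [I]

Both sides have the same dimensions, so the equation is dimensionally consistent.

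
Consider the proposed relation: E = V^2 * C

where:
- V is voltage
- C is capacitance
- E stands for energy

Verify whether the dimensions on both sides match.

Yes

V (voltage) has dimensions [I^-1 L^2 M T^-3].
C (capacitance) has dimensions [I^2 L^-2 M^-1 T^4].
E (energy) has dimensions [L^2 M T^-2].

Left side: [L^2 M T^-2]
Right side: [L^2 M T^-2]

Both sides have the same dimensions, so the equation is dimensionally consistent.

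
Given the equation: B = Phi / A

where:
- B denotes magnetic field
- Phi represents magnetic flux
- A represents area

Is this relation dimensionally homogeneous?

Yes

B (magnetic field) has dimensions [I^-1 M T^-2].
Phi (magnetic flux) has dimensions [I^-1 L^2 M T^-2].
A (area) has dimensions [L^2].

Left side: [I^-1 M T^-2]
Right side: [I^-1 M T^-2]

Both sides have the same dimensions, so the equation is dimensionally consistent.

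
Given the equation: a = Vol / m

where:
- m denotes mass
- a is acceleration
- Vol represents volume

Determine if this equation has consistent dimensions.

No

m (mass) has dimensions [M].
a (acceleration) has dimensions [L T^-2].
Vol (volume) has dimensions [L^3].

Left side: [L T^-2]
Right side: [L^3 M^-1]

The two sides have different dimensions, so the equation is NOT dimensionally consistent.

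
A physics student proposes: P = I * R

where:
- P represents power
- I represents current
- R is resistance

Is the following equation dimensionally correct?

No

P (power) has dimensions [L^2 M T^-3].
I (current) has dimensions [I].
R (resistance) has dimensions [I^-2 L^2 M T^-3].

Left side: [L^2 M T^-3]
Right side: [I^-1 L^2 M T^-3]

The two sides have different dimensions, so the equation is NOT dimensionally consistent.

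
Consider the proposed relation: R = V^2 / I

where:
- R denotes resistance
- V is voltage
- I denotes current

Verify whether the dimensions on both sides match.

No

R (resistance) has dimensions [I^-2 L^2 M T^-3].
V (voltage) has dimensions [I^-1 L^2 M T^-3].
I (current) has dimensions [I].

Left side: [I^-2 L^2 M T^-3]
Right side: [I^-3 L^4 M^2 T^-6]

The two sides have different dimensions, so the equation is NOT dimensionally consistent.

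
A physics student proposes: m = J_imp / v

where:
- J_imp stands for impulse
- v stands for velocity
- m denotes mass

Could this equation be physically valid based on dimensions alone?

Yes

J_imp (impulse) has dimensions [L M T^-1].
v (velocity) has dimensions [L T^-1].
m (mass) has dimensions [M].

Left side: [M]
Right side: [M]

Both sides have the same dimensions, so the equation is dimensionally consistent.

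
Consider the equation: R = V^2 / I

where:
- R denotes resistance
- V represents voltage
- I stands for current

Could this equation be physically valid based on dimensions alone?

No

R (resistance) has dimensions [I^-2 L^2 M T^-3].
V (voltage) has dimensions [I^-1 L^2 M T^-3].
I (current) has dimensions [I].

Left side: [I^-2 L^2 M T^-3]
Right side: [I^-3 L^4 M^2 T^-6]

The two sides have different dimensions, so the equation is NOT dimensionally consistent.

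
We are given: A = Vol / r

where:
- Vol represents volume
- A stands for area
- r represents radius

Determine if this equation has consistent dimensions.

Yes

Vol (volume) has dimensions [L^3].
A (area) has dimensions [L^2].
r (radius) has dimensions [L].

Left side: [L^2]
Right side: [L^2]

Both sides have the same dimensions, so the equation is dimensionally consistent.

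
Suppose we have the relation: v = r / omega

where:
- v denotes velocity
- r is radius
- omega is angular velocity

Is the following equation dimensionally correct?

No

v (velocity) has dimensions [L T^-1].
r (radius) has dimensions [L].
omega (angular velocity) has dimensions [T^-1].

Left side: [L T^-1]
Right side: [L T]

The two sides have different dimensions, so the equation is NOT dimensionally consistent.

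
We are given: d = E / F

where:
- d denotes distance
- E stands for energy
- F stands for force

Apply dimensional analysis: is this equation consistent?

Yes

d (distance) has dimensions [L].
E (energy) has dimensions [L^2 M T^-2].
F (force) has dimensions [L M T^-2].

Left side: [L]
Right side: [L]

Both sides have the same dimensions, so the equation is dimensionally consistent.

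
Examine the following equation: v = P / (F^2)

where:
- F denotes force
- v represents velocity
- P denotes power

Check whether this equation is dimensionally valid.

No

F (force) has dimensions [L M T^-2].
v (velocity) has dimensions [L T^-1].
P (power) has dimensions [L^2 M T^-3].

Left side: [L T^-1]
Right side: [M^-1 T]

The two sides have different dimensions, so the equation is NOT dimensionally consistent.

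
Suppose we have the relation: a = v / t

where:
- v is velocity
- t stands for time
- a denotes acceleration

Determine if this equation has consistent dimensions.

Yes

v (velocity) has dimensions [L T^-1].
t (time) has dimensions [T].
a (acceleration) has dimensions [L T^-2].

Left side: [L T^-2]
Right side: [L T^-2]

Both sides have the same dimensions, so the equation is dimensionally consistent.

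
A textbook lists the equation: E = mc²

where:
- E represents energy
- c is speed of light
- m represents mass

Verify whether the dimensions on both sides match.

Yes

E (energy) has dimensions [L^2 M T^-2].
c (speed of light) has dimensions [L T^-1].
m (mass) has dimensions [M].

Left side: [L^2 M T^-2]
Right side: [L^2 M T^-2]

Both sides have the same dimensions, so the equation is dimensionally consistent.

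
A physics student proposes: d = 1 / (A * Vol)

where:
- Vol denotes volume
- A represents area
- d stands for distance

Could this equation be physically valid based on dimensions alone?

No

Vol (volume) has dimensions [L^3].
A (area) has dimensions [L^2].
d (distance) has dimensions [L].

Left side: [L]
Right side: [L^-5]

The two sides have different dimensions, so the equation is NOT dimensionally consistent.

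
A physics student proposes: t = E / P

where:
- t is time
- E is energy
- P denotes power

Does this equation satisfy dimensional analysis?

Yes

t (time) has dimensions [T].
E (energy) has dimensions [L^2 M T^-2].
P (power) has dimensions [L^2 M T^-3].

Left side: [T]
Right side: [T]

Both sides have the same dimensions, so the equation is dimensionally consistent.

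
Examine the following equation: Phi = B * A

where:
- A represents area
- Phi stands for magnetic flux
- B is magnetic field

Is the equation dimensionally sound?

Yes

A (area) has dimensions [L^2].
Phi (magnetic flux) has dimensions [I^-1 L^2 M T^-2].
B (magnetic field) has dimensions [I^-1 M T^-2].

Left side: [I^-1 L^2 M T^-2]
Right side: [I^-1 L^2 M T^-2]

Both sides have the same dimensions, so the equation is dimensionally consistent.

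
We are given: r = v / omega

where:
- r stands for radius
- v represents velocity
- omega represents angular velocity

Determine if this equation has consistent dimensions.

Yes

r (radius) has dimensions [L].
v (velocity) has dimensions [L T^-1].
omega (angular velocity) has dimensions [T^-1].

Left side: [L]
Right side: [L]

Both sides have the same dimensions, so the equation is dimensionally consistent.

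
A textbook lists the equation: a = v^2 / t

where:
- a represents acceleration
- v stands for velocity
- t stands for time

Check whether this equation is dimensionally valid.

No

a (acceleration) has dimensions [L T^-2].
v (velocity) has dimensions [L T^-1].
t (time) has dimensions [T].

Left side: [L T^-2]
Right side: [L^2 T^-3]

The two sides have different dimensions, so the equation is NOT dimensionally consistent.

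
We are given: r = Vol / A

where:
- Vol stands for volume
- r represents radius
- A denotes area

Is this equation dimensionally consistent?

Yes

Vol (volume) has dimensions [L^3].
r (radius) has dimensions [L].
A (area) has dimensions [L^2].

Left side: [L]
Right side: [L]

Both sides have the same dimensions, so the equation is dimensionally consistent.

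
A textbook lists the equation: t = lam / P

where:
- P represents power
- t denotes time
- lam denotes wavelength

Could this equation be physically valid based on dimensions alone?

No

P (power) has dimensions [L^2 M T^-3].
t (time) has dimensions [T].
lam (wavelength) has dimensions [L].

Left side: [T]
Right side: [L^-1 M^-1 T^3]

The two sides have different dimensions, so the equation is NOT dimensionally consistent.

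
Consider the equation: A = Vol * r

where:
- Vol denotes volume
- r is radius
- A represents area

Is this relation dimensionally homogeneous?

No

Vol (volume) has dimensions [L^3].
r (radius) has dimensions [L].
A (area) has dimensions [L^2].

Left side: [L^2]
Right side: [L^4]

The two sides have different dimensions, so the equation is NOT dimensionally consistent.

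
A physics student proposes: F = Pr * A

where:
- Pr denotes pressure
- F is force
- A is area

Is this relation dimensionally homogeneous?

Yes

Pr (pressure) has dimensions [L^-1 M T^-2].
F (force) has dimensions [L M T^-2].
A (area) has dimensions [L^2].

Left side: [L M T^-2]
Right side: [L M T^-2]

Both sides have the same dimensions, so the equation is dimensionally consistent.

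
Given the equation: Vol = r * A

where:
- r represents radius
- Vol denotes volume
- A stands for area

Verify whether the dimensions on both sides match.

Yes

r (radius) has dimensions [L].
Vol (volume) has dimensions [L^3].
A (area) has dimensions [L^2].

Left side: [L^3]
Right side: [L^3]

Both sides have the same dimensions, so the equation is dimensionally consistent.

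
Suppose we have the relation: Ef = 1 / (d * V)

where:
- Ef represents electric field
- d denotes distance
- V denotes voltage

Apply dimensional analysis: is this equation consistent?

No

Ef (electric field) has dimensions [I^-1 L M T^-3].
d (distance) has dimensions [L].
V (voltage) has dimensions [I^-1 L^2 M T^-3].

Left side: [I^-1 L M T^-3]
Right side: [I L^-3 M^-1 T^3]

The two sides have different dimensions, so the equation is NOT dimensionally consistent.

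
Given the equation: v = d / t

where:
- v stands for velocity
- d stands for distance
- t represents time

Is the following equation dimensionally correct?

Yes

v (velocity) has dimensions [L T^-1].
d (distance) has dimensions [L].
t (time) has dimensions [T].

Left side: [L T^-1]
Right side: [L T^-1]

Both sides have the same dimensions, so the equation is dimensionally consistent.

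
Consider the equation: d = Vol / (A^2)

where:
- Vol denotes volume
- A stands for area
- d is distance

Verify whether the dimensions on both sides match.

No

Vol (volume) has dimensions [L^3].
A (area) has dimensions [L^2].
d (distance) has dimensions [L].

Left side: [L]
Right side: [L^-1]

The two sides have different dimensions, so the equation is NOT dimensionally consistent.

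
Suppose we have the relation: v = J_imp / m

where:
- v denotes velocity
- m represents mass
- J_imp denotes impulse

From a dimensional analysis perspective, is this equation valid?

Yes

v (velocity) has dimensions [L T^-1].
m (mass) has dimensions [M].
J_imp (impulse) has dimensions [L M T^-1].

Left side: [L T^-1]
Right side: [L T^-1]

Both sides have the same dimensions, so the equation is dimensionally consistent.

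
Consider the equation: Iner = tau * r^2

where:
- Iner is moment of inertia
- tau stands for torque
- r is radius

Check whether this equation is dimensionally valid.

No

Iner (moment of inertia) has dimensions [L^2 M].
tau (torque) has dimensions [L^2 M T^-2].
r (radius) has dimensions [L].

Left side: [L^2 M]
Right side: [L^4 M T^-2]

The two sides have different dimensions, so the equation is NOT dimensionally consistent.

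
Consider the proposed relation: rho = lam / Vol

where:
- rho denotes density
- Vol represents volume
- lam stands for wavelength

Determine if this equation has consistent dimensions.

No

rho (density) has dimensions [L^-3 M].
Vol (volume) has dimensions [L^3].
lam (wavelength) has dimensions [L].

Left side: [L^-3 M]
Right side: [L^-2]

The two sides have different dimensions, so the equation is NOT dimensionally consistent.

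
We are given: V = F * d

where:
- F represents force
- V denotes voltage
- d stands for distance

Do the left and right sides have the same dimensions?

No

F (force) has dimensions [L M T^-2].
V (voltage) has dimensions [I^-1 L^2 M T^-3].
d (distance) has dimensions [L].

Left side: [I^-1 L^2 M T^-3]
Right side: [L^2 M T^-2]

The two sides have different dimensions, so the equation is NOT dimensionally consistent.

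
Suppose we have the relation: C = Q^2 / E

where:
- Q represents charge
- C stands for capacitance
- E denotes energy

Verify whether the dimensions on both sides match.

Yes

Q (charge) has dimensions [I T].
C (capacitance) has dimensions [I^2 L^-2 M^-1 T^4].
E (energy) has dimensions [L^2 M T^-2].

Left side: [I^2 L^-2 M^-1 T^4]
Right side: [I^2 L^-2 M^-1 T^4]

Both sides have the same dimensions, so the equation is dimensionally consistent.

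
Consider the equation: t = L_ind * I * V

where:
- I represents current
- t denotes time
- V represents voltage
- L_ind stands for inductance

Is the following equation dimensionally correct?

No

I (current) has dimensions [I].
t (time) has dimensions [T].
V (voltage) has dimensions [I^-1 L^2 M T^-3].
L_ind (inductance) has dimensions [I^-2 L^2 M T^-2].

Left side: [T]
Right side: [I^-2 L^4 M^2 T^-5]

The two sides have different dimensions, so the equation is NOT dimensionally consistent.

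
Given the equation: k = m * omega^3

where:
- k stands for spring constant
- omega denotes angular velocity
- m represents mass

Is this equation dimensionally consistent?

No

k (spring constant) has dimensions [M T^-2].
omega (angular velocity) has dimensions [T^-1].
m (mass) has dimensions [M].

Left side: [M T^-2]
Right side: [M T^-3]

The two sides have different dimensions, so the equation is NOT dimensionally consistent.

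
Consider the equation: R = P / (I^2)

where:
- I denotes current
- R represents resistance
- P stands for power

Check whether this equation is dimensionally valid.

Yes

I (current) has dimensions [I].
R (resistance) has dimensions [I^-2 L^2 M T^-3].
P (power) has dimensions [L^2 M T^-3].

Left side: [I^-2 L^2 M T^-3]
Right side: [I^-2 L^2 M T^-3]

Both sides have the same dimensions, so the equation is dimensionally consistent.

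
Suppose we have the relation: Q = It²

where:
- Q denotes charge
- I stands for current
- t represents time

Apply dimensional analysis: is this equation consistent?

No

Q (charge) has dimensions [I T].
I (current) has dimensions [I].
t (time) has dimensions [T].

Left side: [I T]
Right side: [I T^2]

The two sides have different dimensions, so the equation is NOT dimensionally consistent.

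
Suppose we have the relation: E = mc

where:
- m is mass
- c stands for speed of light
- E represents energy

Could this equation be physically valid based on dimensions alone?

No

m (mass) has dimensions [M].
c (speed of light) has dimensions [L T^-1].
E (energy) has dimensions [L^2 M T^-2].

Left side: [L^2 M T^-2]
Right side: [L M T^-1]

The two sides have different dimensions, so the equation is NOT dimensionally consistent.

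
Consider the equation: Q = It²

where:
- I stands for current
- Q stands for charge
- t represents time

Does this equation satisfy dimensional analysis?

No

I (current) has dimensions [I].
Q (charge) has dimensions [I T].
t (time) has dimensions [T].

Left side: [I T]
Right side: [I T^2]

The two sides have different dimensions, so the equation is NOT dimensionally consistent.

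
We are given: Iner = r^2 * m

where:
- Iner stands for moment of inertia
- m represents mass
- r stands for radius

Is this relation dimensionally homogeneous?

Yes

Iner (moment of inertia) has dimensions [L^2 M].
m (mass) has dimensions [M].
r (radius) has dimensions [L].

Left side: [L^2 M]
Right side: [L^2 M]

Both sides have the same dimensions, so the equation is dimensionally consistent.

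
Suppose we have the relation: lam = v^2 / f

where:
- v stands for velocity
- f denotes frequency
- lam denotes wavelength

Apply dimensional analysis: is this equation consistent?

No

v (velocity) has dimensions [L T^-1].
f (frequency) has dimensions [T^-1].
lam (wavelength) has dimensions [L].

Left side: [L]
Right side: [L^2 T^-1]

The two sides have different dimensions, so the equation is NOT dimensionally consistent.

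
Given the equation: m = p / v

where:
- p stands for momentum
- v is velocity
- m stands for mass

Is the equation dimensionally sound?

Yes

p (momentum) has dimensions [L M T^-1].
v (velocity) has dimensions [L T^-1].
m (mass) has dimensions [M].

Left side: [M]
Right side: [M]

Both sides have the same dimensions, so the equation is dimensionally consistent.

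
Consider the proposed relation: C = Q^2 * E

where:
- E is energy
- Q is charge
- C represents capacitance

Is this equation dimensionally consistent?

No

E (energy) has dimensions [L^2 M T^-2].
Q (charge) has dimensions [I T].
C (capacitance) has dimensions [I^2 L^-2 M^-1 T^4].

Left side: [I^2 L^-2 M^-1 T^4]
Right side: [I^2 L^2 M]

The two sides have different dimensions, so the equation is NOT dimensionally consistent.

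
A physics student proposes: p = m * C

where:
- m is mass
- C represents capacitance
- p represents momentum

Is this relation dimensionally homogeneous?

No

m (mass) has dimensions [M].
C (capacitance) has dimensions [I^2 L^-2 M^-1 T^4].
p (momentum) has dimensions [L M T^-1].

Left side: [L M T^-1]
Right side: [I^2 L^-2 T^4]

The two sides have different dimensions, so the equation is NOT dimensionally consistent.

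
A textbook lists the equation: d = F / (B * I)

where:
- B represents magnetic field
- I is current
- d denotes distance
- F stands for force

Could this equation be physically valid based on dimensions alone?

Yes

B (magnetic field) has dimensions [I^-1 M T^-2].
I (current) has dimensions [I].
d (distance) has dimensions [L].
F (force) has dimensions [L M T^-2].

Left side: [L]
Right side: [L]

Both sides have the same dimensions, so the equation is dimensionally consistent.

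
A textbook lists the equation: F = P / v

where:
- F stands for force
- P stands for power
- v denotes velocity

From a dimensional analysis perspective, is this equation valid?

Yes

F (force) has dimensions [L M T^-2].
P (power) has dimensions [L^2 M T^-3].
v (velocity) has dimensions [L T^-1].

Left side: [L M T^-2]
Right side: [L M T^-2]

Both sides have the same dimensions, so the equation is dimensionally consistent.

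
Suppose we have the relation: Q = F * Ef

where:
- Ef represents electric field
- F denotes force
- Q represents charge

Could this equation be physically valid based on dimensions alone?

No

Ef (electric field) has dimensions [I^-1 L M T^-3].
F (force) has dimensions [L M T^-2].
Q (charge) has dimensions [I T].

Left side: [I T]
Right side: [I^-1 L^2 M^2 T^-5]

The two sides have different dimensions, so the equation is NOT dimensionally consistent.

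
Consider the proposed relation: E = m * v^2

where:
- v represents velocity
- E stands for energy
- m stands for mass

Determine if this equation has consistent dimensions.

Yes

v (velocity) has dimensions [L T^-1].
E (energy) has dimensions [L^2 M T^-2].
m (mass) has dimensions [M].

Left side: [L^2 M T^-2]
Right side: [L^2 M T^-2]

Both sides have the same dimensions, so the equation is dimensionally consistent.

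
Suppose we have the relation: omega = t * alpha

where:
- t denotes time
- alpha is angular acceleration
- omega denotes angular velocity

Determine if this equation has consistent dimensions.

Yes

t (time) has dimensions [T].
alpha (angular acceleration) has dimensions [T^-2].
omega (angular velocity) has dimensions [T^-1].

Left side: [T^-1]
Right side: [T^-1]

Both sides have the same dimensions, so the equation is dimensionally consistent.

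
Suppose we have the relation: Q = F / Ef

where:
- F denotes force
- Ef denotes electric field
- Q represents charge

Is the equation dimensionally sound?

Yes

F (force) has dimensions [L M T^-2].
Ef (electric field) has dimensions [I^-1 L M T^-3].
Q (charge) has dimensions [I T].

Left side: [I T]
Right side: [I T]

Both sides have the same dimensions, so the equation is dimensionally consistent.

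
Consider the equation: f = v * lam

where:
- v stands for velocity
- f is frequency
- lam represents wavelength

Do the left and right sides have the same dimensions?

No

v (velocity) has dimensions [L T^-1].
f (frequency) has dimensions [T^-1].
lam (wavelength) has dimensions [L].

Left side: [T^-1]
Right side: [L^2 T^-1]

The two sides have different dimensions, so the equation is NOT dimensionally consistent.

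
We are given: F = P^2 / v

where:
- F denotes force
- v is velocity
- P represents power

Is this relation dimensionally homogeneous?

No

F (force) has dimensions [L M T^-2].
v (velocity) has dimensions [L T^-1].
P (power) has dimensions [L^2 M T^-3].

Left side: [L M T^-2]
Right side: [L^3 M^2 T^-5]

The two sides have different dimensions, so the equation is NOT dimensionally consistent.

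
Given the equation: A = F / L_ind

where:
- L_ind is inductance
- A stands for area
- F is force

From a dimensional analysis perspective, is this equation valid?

No

L_ind (inductance) has dimensions [I^-2 L^2 M T^-2].
A (area) has dimensions [L^2].
F (force) has dimensions [L M T^-2].

Left side: [L^2]
Right side: [I^2 L^-1]

The two sides have different dimensions, so the equation is NOT dimensionally consistent.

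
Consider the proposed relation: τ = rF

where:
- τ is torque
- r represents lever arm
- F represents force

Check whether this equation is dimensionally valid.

Yes

τ (torque) has dimensions [L^2 M T^-2].
r (lever arm) has dimensions [L].
F (force) has dimensions [L M T^-2].

Left side: [L^2 M T^-2]
Right side: [L^2 M T^-2]

Both sides have the same dimensions, so the equation is dimensionally consistent.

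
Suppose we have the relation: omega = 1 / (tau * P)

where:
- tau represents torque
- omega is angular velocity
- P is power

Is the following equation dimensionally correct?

No

tau (torque) has dimensions [L^2 M T^-2].
omega (angular velocity) has dimensions [T^-1].
P (power) has dimensions [L^2 M T^-3].

Left side: [T^-1]
Right side: [L^-4 M^-2 T^5]

The two sides have different dimensions, so the equation is NOT dimensionally consistent.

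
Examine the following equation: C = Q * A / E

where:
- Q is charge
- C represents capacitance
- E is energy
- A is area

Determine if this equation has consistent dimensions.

No

Q (charge) has dimensions [I T].
C (capacitance) has dimensions [I^2 L^-2 M^-1 T^4].
E (energy) has dimensions [L^2 M T^-2].
A (area) has dimensions [L^2].

Left side: [I^2 L^-2 M^-1 T^4]
Right side: [I M^-1 T^3]

The two sides have different dimensions, so the equation is NOT dimensionally consistent.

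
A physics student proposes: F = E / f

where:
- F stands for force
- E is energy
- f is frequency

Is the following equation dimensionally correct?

No

F (force) has dimensions [L M T^-2].
E (energy) has dimensions [L^2 M T^-2].
f (frequency) has dimensions [T^-1].

Left side: [L M T^-2]
Right side: [L^2 M T^-1]

The two sides have different dimensions, so the equation is NOT dimensionally consistent.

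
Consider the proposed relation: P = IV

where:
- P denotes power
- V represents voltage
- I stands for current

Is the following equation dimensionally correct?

Yes

P (power) has dimensions [L^2 M T^-3].
V (voltage) has dimensions [I^-1 L^2 M T^-3].
I (current) has dimensions [I].

Left side: [L^2 M T^-3]
Right side: [L^2 M T^-3]

Both sides have the same dimensions, so the equation is dimensionally consistent.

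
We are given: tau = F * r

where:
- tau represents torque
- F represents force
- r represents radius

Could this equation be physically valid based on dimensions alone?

Yes

tau (torque) has dimensions [L^2 M T^-2].
F (force) has dimensions [L M T^-2].
r (radius) has dimensions [L].

Left side: [L^2 M T^-2]
Right side: [L^2 M T^-2]

Both sides have the same dimensions, so the equation is dimensionally consistent.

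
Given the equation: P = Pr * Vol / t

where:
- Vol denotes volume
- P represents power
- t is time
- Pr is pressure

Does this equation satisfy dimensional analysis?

Yes

Vol (volume) has dimensions [L^3].
P (power) has dimensions [L^2 M T^-3].
t (time) has dimensions [T].
Pr (pressure) has dimensions [L^-1 M T^-2].

Left side: [L^2 M T^-3]
Right side: [L^2 M T^-3]

Both sides have the same dimensions, so the equation is dimensionally consistent.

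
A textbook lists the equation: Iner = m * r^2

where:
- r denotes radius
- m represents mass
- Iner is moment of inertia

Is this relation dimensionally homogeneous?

Yes

r (radius) has dimensions [L].
m (mass) has dimensions [M].
Iner (moment of inertia) has dimensions [L^2 M].

Left side: [L^2 M]
Right side: [L^2 M]

Both sides have the same dimensions, so the equation is dimensionally consistent.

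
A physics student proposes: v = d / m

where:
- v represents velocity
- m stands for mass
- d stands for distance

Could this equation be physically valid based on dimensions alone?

No

v (velocity) has dimensions [L T^-1].
m (mass) has dimensions [M].
d (distance) has dimensions [L].

Left side: [L T^-1]
Right side: [L M^-1]

The two sides have different dimensions, so the equation is NOT dimensionally consistent.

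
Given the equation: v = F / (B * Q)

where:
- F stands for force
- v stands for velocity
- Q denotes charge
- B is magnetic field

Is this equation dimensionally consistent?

Yes

F (force) has dimensions [L M T^-2].
v (velocity) has dimensions [L T^-1].
Q (charge) has dimensions [I T].
B (magnetic field) has dimensions [I^-1 M T^-2].

Left side: [L T^-1]
Right side: [L T^-1]

Both sides have the same dimensions, so the equation is dimensionally consistent.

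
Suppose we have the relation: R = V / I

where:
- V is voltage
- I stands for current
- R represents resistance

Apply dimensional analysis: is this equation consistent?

Yes

V (voltage) has dimensions [I^-1 L^2 M T^-3].
I (current) has dimensions [I].
R (resistance) has dimensions [I^-2 L^2 M T^-3].

Left side: [I^-2 L^2 M T^-3]
Right side: [I^-2 L^2 M T^-3]

Both sides have the same dimensions, so the equation is dimensionally consistent.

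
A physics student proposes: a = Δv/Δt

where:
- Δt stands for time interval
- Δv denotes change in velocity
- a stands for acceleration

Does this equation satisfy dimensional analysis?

Yes

Δt (time interval) has dimensions [T].
Δv (change in velocity) has dimensions [L T^-1].
a (acceleration) has dimensions [L T^-2].

Left side: [L T^-2]
Right side: [L T^-2]

Both sides have the same dimensions, so the equation is dimensionally consistent.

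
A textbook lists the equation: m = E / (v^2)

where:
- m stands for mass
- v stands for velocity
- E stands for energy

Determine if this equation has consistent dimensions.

Yes

m (mass) has dimensions [M].
v (velocity) has dimensions [L T^-1].
E (energy) has dimensions [L^2 M T^-2].

Left side: [M]
Right side: [M]

Both sides have the same dimensions, so the equation is dimensionally consistent.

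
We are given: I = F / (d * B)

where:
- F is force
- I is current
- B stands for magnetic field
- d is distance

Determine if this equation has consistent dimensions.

Yes

F (force) has dimensions [L M T^-2].
I (current) has dimensions [I].
B (magnetic field) has dimensions [I^-1 M T^-2].
d (distance) has dimensions [L].

Left side: [I]
Right side: [I]

Both sides have the same dimensions, so the equation is dimensionally consistent.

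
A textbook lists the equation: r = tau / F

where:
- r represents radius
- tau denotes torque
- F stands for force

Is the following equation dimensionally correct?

Yes

r (radius) has dimensions [L].
tau (torque) has dimensions [L^2 M T^-2].
F (force) has dimensions [L M T^-2].

Left side: [L]
Right side: [L]

Both sides have the same dimensions, so the equation is dimensionally consistent.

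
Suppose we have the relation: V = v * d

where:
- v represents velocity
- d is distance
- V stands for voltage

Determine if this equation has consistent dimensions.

No

v (velocity) has dimensions [L T^-1].
d (distance) has dimensions [L].
V (voltage) has dimensions [I^-1 L^2 M T^-3].

Left side: [I^-1 L^2 M T^-3]
Right side: [L^2 T^-1]

The two sides have different dimensions, so the equation is NOT dimensionally consistent.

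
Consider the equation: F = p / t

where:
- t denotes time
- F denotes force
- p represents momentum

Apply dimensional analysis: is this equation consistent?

Yes

t (time) has dimensions [T].
F (force) has dimensions [L M T^-2].
p (momentum) has dimensions [L M T^-1].

Left side: [L M T^-2]
Right side: [L M T^-2]

Both sides have the same dimensions, so the equation is dimensionally consistent.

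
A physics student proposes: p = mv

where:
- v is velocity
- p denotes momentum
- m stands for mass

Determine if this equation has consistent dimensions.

Yes

v (velocity) has dimensions [L T^-1].
p (momentum) has dimensions [L M T^-1].
m (mass) has dimensions [M].

Left side: [L M T^-1]
Right side: [L M T^-1]

Both sides have the same dimensions, so the equation is dimensionally consistent.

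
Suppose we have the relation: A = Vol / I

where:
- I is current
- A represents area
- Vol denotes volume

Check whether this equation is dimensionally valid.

No

I (current) has dimensions [I].
A (area) has dimensions [L^2].
Vol (volume) has dimensions [L^3].

Left side: [L^2]
Right side: [I^-1 L^3]

The two sides have different dimensions, so the equation is NOT dimensionally consistent.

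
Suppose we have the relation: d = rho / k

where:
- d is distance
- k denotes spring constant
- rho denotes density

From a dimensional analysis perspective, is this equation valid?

No

d (distance) has dimensions [L].
k (spring constant) has dimensions [M T^-2].
rho (density) has dimensions [L^-3 M].

Left side: [L]
Right side: [L^-3 T^2]

The two sides have different dimensions, so the equation is NOT dimensionally consistent.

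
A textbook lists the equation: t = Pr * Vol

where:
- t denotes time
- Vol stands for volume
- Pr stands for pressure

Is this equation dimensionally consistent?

No

t (time) has dimensions [T].
Vol (volume) has dimensions [L^3].
Pr (pressure) has dimensions [L^-1 M T^-2].

Left side: [T]
Right side: [L^2 M T^-2]

The two sides have different dimensions, so the equation is NOT dimensionally consistent.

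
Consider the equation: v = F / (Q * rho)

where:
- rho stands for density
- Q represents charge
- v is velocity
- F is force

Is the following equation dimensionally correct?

No

rho (density) has dimensions [L^-3 M].
Q (charge) has dimensions [I T].
v (velocity) has dimensions [L T^-1].
F (force) has dimensions [L M T^-2].

Left side: [L T^-1]
Right side: [I^-1 L^4 T^-3]

The two sides have different dimensions, so the equation is NOT dimensionally consistent.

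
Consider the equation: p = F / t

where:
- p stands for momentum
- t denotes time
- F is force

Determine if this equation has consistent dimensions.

No

p (momentum) has dimensions [L M T^-1].
t (time) has dimensions [T].
F (force) has dimensions [L M T^-2].

Left side: [L M T^-1]
Right side: [L M T^-3]

The two sides have different dimensions, so the equation is NOT dimensionally consistent.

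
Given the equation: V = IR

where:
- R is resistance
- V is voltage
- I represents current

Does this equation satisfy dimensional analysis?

Yes

R (resistance) has dimensions [I^-2 L^2 M T^-3].
V (voltage) has dimensions [I^-1 L^2 M T^-3].
I (current) has dimensions [I].

Left side: [I^-1 L^2 M T^-3]
Right side: [I^-1 L^2 M T^-3]

Both sides have the same dimensions, so the equation is dimensionally consistent.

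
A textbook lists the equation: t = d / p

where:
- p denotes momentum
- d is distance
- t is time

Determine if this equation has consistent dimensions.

No

p (momentum) has dimensions [L M T^-1].
d (distance) has dimensions [L].
t (time) has dimensions [T].

Left side: [T]
Right side: [M^-1 T]

The two sides have different dimensions, so the equation is NOT dimensionally consistent.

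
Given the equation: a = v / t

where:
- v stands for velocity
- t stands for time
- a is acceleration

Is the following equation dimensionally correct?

Yes

v (velocity) has dimensions [L T^-1].
t (time) has dimensions [T].
a (acceleration) has dimensions [L T^-2].

Left side: [L T^-2]
Right side: [L T^-2]

Both sides have the same dimensions, so the equation is dimensionally consistent.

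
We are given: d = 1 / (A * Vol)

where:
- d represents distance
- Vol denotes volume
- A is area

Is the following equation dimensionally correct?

No

d (distance) has dimensions [L].
Vol (volume) has dimensions [L^3].
A (area) has dimensions [L^2].

Left side: [L]
Right side: [L^-5]

The two sides have different dimensions, so the equation is NOT dimensionally consistent.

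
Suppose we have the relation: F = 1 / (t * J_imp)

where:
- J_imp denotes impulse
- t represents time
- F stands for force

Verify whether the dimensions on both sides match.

No

J_imp (impulse) has dimensions [L M T^-1].
t (time) has dimensions [T].
F (force) has dimensions [L M T^-2].

Left side: [L M T^-2]
Right side: [L^-1 M^-1]

The two sides have different dimensions, so the equation is NOT dimensionally consistent.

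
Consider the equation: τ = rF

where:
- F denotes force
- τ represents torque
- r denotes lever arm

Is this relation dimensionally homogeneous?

Yes

F (force) has dimensions [L M T^-2].
τ (torque) has dimensions [L^2 M T^-2].
r (lever arm) has dimensions [L].

Left side: [L^2 M T^-2]
Right side: [L^2 M T^-2]

Both sides have the same dimensions, so the equation is dimensionally consistent.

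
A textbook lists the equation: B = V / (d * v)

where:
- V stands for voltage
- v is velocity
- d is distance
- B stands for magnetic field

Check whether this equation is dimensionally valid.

Yes

V (voltage) has dimensions [I^-1 L^2 M T^-3].
v (velocity) has dimensions [L T^-1].
d (distance) has dimensions [L].
B (magnetic field) has dimensions [I^-1 M T^-2].

Left side: [I^-1 M T^-2]
Right side: [I^-1 M T^-2]

Both sides have the same dimensions, so the equation is dimensionally consistent.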